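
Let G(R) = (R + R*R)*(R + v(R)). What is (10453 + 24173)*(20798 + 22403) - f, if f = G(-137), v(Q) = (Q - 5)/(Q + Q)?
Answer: 1498420754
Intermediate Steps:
v(Q) = (-5 + Q)/(2*Q) (v(Q) = (-5 + Q)/((2*Q)) = (-5 + Q)*(1/(2*Q)) = (-5 + Q)/(2*Q))
G(R) = (R + R**2)*(R + (-5 + R)/(2*R)) (G(R) = (R + R*R)*(R + (-5 + R)/(2*R)) = (R + R**2)*(R + (-5 + R)/(2*R)))
f = -2542928 (f = -5/2 + (1/2)*(-137) + (1/2)*(-137)*(-5 + 2*(-137)**2 + 3*(-137)) = -5/2 - 137/2 + (1/2)*(-137)*(-5 + 2*18769 - 411) = -5/2 - 137/2 + (1/2)*(-137)*(-5 + 37538 - 411) = -5/2 - 137/2 + (1/2)*(-137)*37122 = -5/2 - 137/2 - 2542857 = -2542928)
(10453 + 24173)*(20798 + 22403) - f = (10453 + 24173)*(20798 + 22403) - 1*(-2542928) = 34626*43201 + 2542928 = 1495877826 + 2542928 = 1498420754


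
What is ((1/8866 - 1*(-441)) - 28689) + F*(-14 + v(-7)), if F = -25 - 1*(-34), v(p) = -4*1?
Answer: -251883059/8866 ≈ -28410.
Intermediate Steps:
v(p) = -4
F = 9 (F = -25 + 34 = 9)
((1/8866 - 1*(-441)) - 28689) + F*(-14 + v(-7)) = ((1/8866 - 1*(-441)) - 28689) + 9*(-14 - 4) = ((1/8866 + 441) - 28689) + 9*(-18) = (3909907/8866 - 28689) - 162 = -250446767/8866 - 162 = -251883059/8866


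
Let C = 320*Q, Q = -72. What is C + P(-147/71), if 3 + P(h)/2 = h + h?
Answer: -1636854/71 ≈ -23054.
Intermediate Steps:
P(h) = -6 + 4*h (P(h) = -6 + 2*(h + h) = -6 + 2*(2*h) = -6 + 4*h)
C = -23040 (C = 320*(-72) = -23040)
C + P(-147/71) = -23040 + (-6 + 4*(-147/71)) = -23040 + (-6 - 588/71) = -23040 - 1014/71 = -1636854/71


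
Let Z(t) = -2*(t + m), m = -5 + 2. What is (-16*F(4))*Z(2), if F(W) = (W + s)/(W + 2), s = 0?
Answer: -64/3 ≈ -21.333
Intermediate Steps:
m = -3
F(W) = W/(2 + W) (F(W) = (W + 0)/(W + 2) = W/(2 + W))
Z(t) = 6 - 2*t (Z(t) = -2*(t - 3) = -2*(-3 + t) = 6 - 2*t)
(-16*F(4))*Z(2) = (-64/(2 + 4))*(6 - 2*2) = (-64/6)*(6 - 4) = -64/6*2 = -16*⅔*2 = -32/3*2 = -64/3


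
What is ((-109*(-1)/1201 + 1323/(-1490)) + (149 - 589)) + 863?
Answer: 755527757/1789490 ≈ 422.20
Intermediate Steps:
((-109*(-1)/1201 + 1323/(-1490)) + (149 - 589)) + 863 = ((109*(1/1201) + 1323*(-1/1490)) - 440) + 863 = ((109/1201 - 1323/1490) - 440) + 863 = (-1426513/1789490 - 440) + 863 = -788802113/1789490 + 863 = 755527757/1789490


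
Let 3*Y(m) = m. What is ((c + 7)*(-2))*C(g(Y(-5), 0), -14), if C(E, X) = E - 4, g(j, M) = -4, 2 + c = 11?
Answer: 256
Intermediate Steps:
c = 9 (c = -2 + 11 = 9)
Y(m) = m/3
C(E, X) = -4 + E
((c + 7)*(-2))*C(g(Y(-5), 0), -14) = ((9 + 7)*(-2))*(-4 - 4) = (16*(-2))*(-8) = -32*(-8) = 256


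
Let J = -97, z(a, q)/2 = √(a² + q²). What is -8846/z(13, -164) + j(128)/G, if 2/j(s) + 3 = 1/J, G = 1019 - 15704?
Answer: 97/2144010 - 4423*√27065/27065 ≈ -26.885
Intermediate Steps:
G = -14685
z(a, q) = 2*√(a² + q²)
j(s) = -97/146 (j(s) = 2/(-3 + 1/(-97)) = 2/(-3 - 1/97) = 2/(-292/97) = 2*(-97/292) = -97/146)
-8846/z(13, -164) + j(128)/G = -8846*1/(2*√(13² + (-164)²)) - 97/146/(-14685) = -8846*1/(2*√(169 + 26896)) - 97/146*(-1/14685) = -8846*√27065/54130 + 97/2144010 = -4423*√27065/27065 + 97/2144010 = 97/2144010 - 4423*√27065/27065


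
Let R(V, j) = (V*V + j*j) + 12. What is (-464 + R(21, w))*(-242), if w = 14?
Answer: -44770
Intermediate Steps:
R(V, j) = 12 + V² + j² (R(V, j) = (V² + j²) + 12 = 12 + V² + j²)
(-464 + R(21, w))*(-242) = (-464 + (12 + 21² + 14²))*(-242) = (-464 + (12 + 441 + 196))*(-242) = (-464 + 649)*(-242) = 185*(-242) = -44770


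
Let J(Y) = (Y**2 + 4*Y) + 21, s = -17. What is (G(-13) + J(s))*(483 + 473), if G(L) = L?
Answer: 218924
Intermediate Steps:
J(Y) = 21 + Y**2 + 4*Y
(G(-13) + J(s))*(483 + 473) = (-13 + (21 + (-17)**2 + 4*(-17)))*(483 + 473) = (-13 + (21 + 289 - 68))*956 = (-13 + 242)*956 = 229*956 = 218924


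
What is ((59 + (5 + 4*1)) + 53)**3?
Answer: 1771561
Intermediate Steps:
((59 + (5 + 4*1)) + 53)**3 = ((59 + (5 + 4)) + 53)**3 = ((59 + 9) + 53)**3 = (68 + 53)**3 = 121**3 = 1771561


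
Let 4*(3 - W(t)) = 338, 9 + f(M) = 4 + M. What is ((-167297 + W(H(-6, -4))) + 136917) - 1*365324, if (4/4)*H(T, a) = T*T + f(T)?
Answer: -791571/2 ≈ -3.9579e+5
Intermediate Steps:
f(M) = -5 + M (f(M) = -9 + (4 + M) = -5 + M)
H(T, a) = -5 + T + T² (H(T, a) = T*T + (-5 + T) = T² + (-5 + T) = -5 + T + T²)
W(t) = -163/2 (W(t) = 3 - ¼*338 = 3 - 169/2 = -163/2)
((-167297 + W(H(-6, -4))) + 136917) - 1*365324 = ((-167297 - 163/2) + 136917) - 1*365324 = (-334757/2 + 136917) - 365324 = -60923/2 - 365324 = -791571/2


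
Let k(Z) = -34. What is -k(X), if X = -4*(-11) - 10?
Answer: 34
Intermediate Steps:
X = 34 (X = 44 - 10 = 34)
-k(X) = -1*(-34) = 34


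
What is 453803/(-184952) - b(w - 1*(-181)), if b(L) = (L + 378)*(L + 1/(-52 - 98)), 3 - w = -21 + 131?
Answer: -463962823273/13871400 ≈ -33447.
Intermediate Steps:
w = -107 (w = 3 - (-21 + 131) = 3 - 1*110 = 3 - 110 = -107)
b(L) = (378 + L)*(-1/150 + L) (b(L) = (378 + L)*(L + 1/(-150)) = (378 + L)*(L - 1/150) = (378 + L)*(-1/150 + L))
453803/(-184952) - b(w - 1*(-181)) = 453803/(-184952) - (-63/25 + (-107 - 1*(-181))² + 56699*(-107 - 1*(-181))/150) = 453803*(-1/184952) - (-63/25 + (-107 + 181)² + 56699*(-107 + 181)/150) = -453803/184952 - (-63/25 + 74² + (56699/150)*74) = -453803/184952 - (-63/25 + 5476 + 2097863/75) = -453803/184952 - 1*2508374/75 = -453803/184952 - 2508374/75 = -463962823273/13871400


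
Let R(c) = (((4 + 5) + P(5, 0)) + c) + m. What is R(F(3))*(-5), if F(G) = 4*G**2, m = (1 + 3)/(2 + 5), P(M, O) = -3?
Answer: -1490/7 ≈ -212.86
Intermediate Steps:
m = 4/7 ≈ 0.57143
R(c) = 46/7 + c (R(c) = (((4 + 5) - 3) + c) + 4/7 = ((9 - 3) + c) + 4/7 = (6 + c) + 4/7 = 46/7 + c)
R(F(3))*(-5) = (46/7 + 4*3**2)*(-5) = (46/7 + 4*9)*(-5) = (46/7 + 36)*(-5) = (298/7)*(-5) = -1490/7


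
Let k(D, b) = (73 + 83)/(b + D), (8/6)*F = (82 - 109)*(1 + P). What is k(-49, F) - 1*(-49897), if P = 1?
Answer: 8931251/179 ≈ 49895.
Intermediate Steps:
F = -81/2 (F = 3*((82 - 109)*(1 + 1))/4 = 3*(-27*2)/4 = (¾)*(-54) = -81/2 ≈ -40.500)
k(D, b) = 156/(D + b)
k(-49, F) - 1*(-49897) = 156/(-49 - 81/2) - 1*(-49897) = 156/(-179/2) + 49897 = 156*(-2/179) + 49897 = -312/179 + 49897 = 8931251/179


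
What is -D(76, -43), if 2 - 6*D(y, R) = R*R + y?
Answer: 641/2 ≈ 320.50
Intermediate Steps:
D(y, R) = 1/3 - y/6 - R**2/6 (D(y, R) = 1/3 - (R*R + y)/6 = 1/3 - (R**2 + y)/6 = 1/3 - (y + R**2)/6 = 1/3 + (-y/6 - R**2/6) = 1/3 - y/6 - R**2/6)
-D(76, -43) = -(1/3 - 1/6*76 - 1/6*(-43)**2) = -(1/3 - 38/3 - 1/6*1849) = -(1/3 - 38/3 - 1849/6) = -1*(-641/2) = 641/2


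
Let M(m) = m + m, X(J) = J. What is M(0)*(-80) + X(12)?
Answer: 12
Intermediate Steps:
M(m) = 2*m
M(0)*(-80) + X(12) = (2*0)*(-80) + 12 = 0*(-80) + 12 = 0 + 12 = 12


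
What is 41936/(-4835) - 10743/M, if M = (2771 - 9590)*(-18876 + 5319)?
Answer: -1292277712231/148990819935 ≈ -8.6735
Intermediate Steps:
M = 92445183 (M = -6819*(-13557) = 92445183)
41936/(-4835) - 10743/M = 41936/(-4835) - 10743/92445183 = 41936*(-1/4835) - 10743*1/92445183 = -41936/4835 - 3581/30815061 = -1292277712231/148990819935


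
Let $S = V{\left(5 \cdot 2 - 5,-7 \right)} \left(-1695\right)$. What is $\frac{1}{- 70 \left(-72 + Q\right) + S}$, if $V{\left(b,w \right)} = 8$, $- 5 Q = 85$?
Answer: $- \frac{1}{7330} \approx -0.00013643$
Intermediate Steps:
$Q = -17$ ($Q = \left(- \frac{1}{5}\right) 85 = -17$)
$S = -13560$ ($S = 8 \left(-1695\right) = -13560$)
$\frac{1}{- 70 \left(-72 + Q\right) + S} = \frac{1}{- 70 \left(-72 - 17\right) - 13560} = \frac{1}{\left(-70\right) \left(-89\right) - 13560} = \frac{1}{6230 - 13560} = \frac{1}{-7330} = - \frac{1}{7330}$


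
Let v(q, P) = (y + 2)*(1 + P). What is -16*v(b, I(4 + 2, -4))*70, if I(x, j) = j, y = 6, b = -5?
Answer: 26880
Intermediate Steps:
v(q, P) = 8 + 8*P (v(q, P) = (6 + 2)*(1 + P) = 8*(1 + P) = 8 + 8*P)
-16*v(b, I(4 + 2, -4))*70 = -16*(8 + 8*(-4))*70 = -16*(8 - 32)*70 = -16*(-24)*70 = 384*70 = 26880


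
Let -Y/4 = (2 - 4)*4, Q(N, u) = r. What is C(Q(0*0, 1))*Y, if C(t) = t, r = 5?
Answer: 160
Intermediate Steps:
Q(N, u) = 5
Y = 32 (Y = -4*(2 - 4)*4 = -(-8)*4 = -4*(-8) = 32)
C(Q(0*0, 1))*Y = 5*32 = 160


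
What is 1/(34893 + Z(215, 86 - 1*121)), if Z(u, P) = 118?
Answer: 1/35011 ≈ 2.8562e-5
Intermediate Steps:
1/(34893 + Z(215, 86 - 1*121)) = 1/(34893 + 118) = 1/35011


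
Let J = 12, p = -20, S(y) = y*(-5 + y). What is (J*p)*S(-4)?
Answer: -8640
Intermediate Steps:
(J*p)*S(-4) = (12*(-20))*(-4*(-5 - 4)) = -(-960)*(-9) = -240*36 = -8640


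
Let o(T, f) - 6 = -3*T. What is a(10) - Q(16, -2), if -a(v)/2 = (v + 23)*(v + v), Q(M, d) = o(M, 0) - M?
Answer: -1262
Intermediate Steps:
o(T, f) = 6 - 3*T
Q(M, d) = 6 - 4*M (Q(M, d) = (6 - 3*M) - M = 6 - 4*M)
a(v) = -4*v*(23 + v) (a(v) = -2*(v + 23)*(v + v) = -2*(23 + v)*2*v = -4*v*(23 + v))
a(10) - Q(16, -2) = -4*10*(23 + 10) - (6 - 4*16) = -4*10*33 - (6 - 64) = -1320 - 1*(-58) = -1320 + 58 = -1262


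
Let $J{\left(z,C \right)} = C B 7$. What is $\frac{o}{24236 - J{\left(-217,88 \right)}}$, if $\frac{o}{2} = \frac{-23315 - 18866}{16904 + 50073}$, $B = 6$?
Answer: $- \frac{42181}{687853790} \approx -6.1323 \cdot 10^{-5}$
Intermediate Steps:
$J{\left(z,C \right)} = 42 C$ ($J{\left(z,C \right)} = C 6 \cdot 7 = 6 C 7 = 42 C$)
$o = - \frac{84362}{66977}$ ($o = 2 \frac{-23315 - 18866}{16904 + 50073} = 2 \left(- \frac{42181}{66977}\right) = - \frac{84362}{66977} \approx -1.2596$)
$\frac{o}{24236 - J{\left(-217,88 \right)}} = - \frac{84362}{66977 \left(24236 - 42 \cdot 88\right)} = - \frac{84362}{66977 \left(24236 - 3696\right)} = - \frac{84362}{66977 \cdot 20540} = \left(- \frac{84362}{66977}\right) \frac{1}{20540} = - \frac{42181}{687853790}$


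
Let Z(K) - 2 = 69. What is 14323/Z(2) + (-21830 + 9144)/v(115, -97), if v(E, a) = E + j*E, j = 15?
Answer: 12726807/65320 ≈ 194.84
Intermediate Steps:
Z(K) = 71 (Z(K) = 2 + 69 = 71)
v(E, a) = 16*E (v(E, a) = E + 15*E = 16*E)
14323/Z(2) + (-21830 + 9144)/v(115, -97) = 14323/71 + (-21830 + 9144)/((16*115)) = 14323*(1/71) - 12686/1840 = 14323/71 - 12686*1/1840 = 14323/71 - 6343/920 = 12726807/65320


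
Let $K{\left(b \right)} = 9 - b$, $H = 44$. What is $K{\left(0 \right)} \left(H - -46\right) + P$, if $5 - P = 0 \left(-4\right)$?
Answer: $815$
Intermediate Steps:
$P = 5$ ($P = 5 - 0 \left(-4\right) = 5 - 0 = 5 + 0 = 5$)
$K{\left(0 \right)} \left(H - -46\right) + P = \left(9 - 0\right) \left(44 - -46\right) + 5 = \left(9 + 0\right) \left(44 + 46\right) + 5 = 9 \cdot 90 + 5 = 810 + 5 = 815$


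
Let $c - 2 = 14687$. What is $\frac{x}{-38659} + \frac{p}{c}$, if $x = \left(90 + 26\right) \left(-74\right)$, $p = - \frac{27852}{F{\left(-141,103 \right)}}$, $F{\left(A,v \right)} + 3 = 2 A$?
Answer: $\frac{12337495876}{53946894845} \approx 0.2287$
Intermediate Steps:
$F{\left(A,v \right)} = -3 + 2 A$
$p = \frac{9284}{95}$ ($p = - \frac{27852}{-3 + 2 \left(-141\right)} = - \frac{27852}{-3 - 282} = - \frac{27852}{-285} = \left(-27852\right) \left(- \frac{1}{285}\right) = \frac{9284}{95} \approx 97.726$)
$c = 14689$ ($c = 2 + 14687 = 14689$)
$x = -8584$ ($x = 116 \left(-74\right) = -8584$)
$\frac{x}{-38659} + \frac{p}{c} = - \frac{8584}{-38659} + \frac{9284}{95 \cdot 14689} = \left(-8584\right) \left(- \frac{1}{38659}\right) + \frac{9284}{95} \cdot \frac{1}{14689} = \frac{8584}{38659} + \frac{9284}{1395455} = \frac{12337495876}{53946894845}$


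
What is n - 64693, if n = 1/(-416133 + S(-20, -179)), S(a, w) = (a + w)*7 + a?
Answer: -27012303379/417546 ≈ -64693.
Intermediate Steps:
S(a, w) = 7*w + 8*a (S(a, w) = (7*a + 7*w) + a = 7*w + 8*a)
n = -1/417546 (n = 1/(-416133 + (7*(-179) + 8*(-20))) = 1/(-416133 + (-1253 - 160)) = 1/(-416133 - 1413) = 1/(-417546) = -1/417546 ≈ -2.3949e-6)
n - 64693 = -1/417546 - 64693 = -27012303379/417546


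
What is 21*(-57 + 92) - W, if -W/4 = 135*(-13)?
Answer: -6285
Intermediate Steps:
W = 7020 (W = -540*(-13) = -4*(-1755) = 7020)
21*(-57 + 92) - W = 21*(-57 + 92) - 1*7020 = 21*35 - 7020 = 735 - 7020 = -6285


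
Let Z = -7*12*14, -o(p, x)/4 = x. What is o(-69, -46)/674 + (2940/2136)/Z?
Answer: 391339/1439664 ≈ 0.27183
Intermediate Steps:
o(p, x) = -4*x
Z = -1176 (Z = -84*14 = -1176)
o(-69, -46)/674 + (2940/2136)/Z = -4*(-46)/674 + (2940/2136)/(-1176) = 184*(1/674) + (2940*(1/2136))*(-1/1176) = 92/337 + (245/178)*(-1/1176) = 92/337 - 5/4272 = 391339/1439664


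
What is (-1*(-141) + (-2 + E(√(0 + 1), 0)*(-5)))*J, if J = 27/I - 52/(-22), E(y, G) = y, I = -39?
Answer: 32026/143 ≈ 223.96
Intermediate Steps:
J = 239/143 (J = 27/(-39) - 52/(-22) = 27*(-1/39) - 52*(-1/22) = -9/13 + 26/11 = 239/143 ≈ 1.6713)
(-1*(-141) + (-2 + E(√(0 + 1), 0)*(-5)))*J = (-1*(-141) + (-2 + √(0 + 1)*(-5)))*(239/143) = (141 + (-2 + √1*(-5)))*(239/143) = (141 + (-2 + 1*(-5)))*(239/143) = (141 + (-2 - 5))*(239/143) = (141 - 7)*(239/143) = 134*(239/143) = 32026/143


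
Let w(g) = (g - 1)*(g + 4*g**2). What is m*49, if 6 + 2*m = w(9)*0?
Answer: -147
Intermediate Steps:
w(g) = (-1 + g)*(g + 4*g**2)
m = -3 (m = -3 + ((9*(-1 - 3*9 + 4*9**2))*0)/2 = -3 + ((9*(-1 - 27 + 4*81))*0)/2 = -3 + ((9*(-1 - 27 + 324))*0)/2 = -3 + ((9*296)*0)/2 = -3 + (2664*0)/2 = -3 + (1/2)*0 = -3 + 0 = -3)
m*49 = -3*49 = -147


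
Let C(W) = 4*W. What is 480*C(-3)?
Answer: -5760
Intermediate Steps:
480*C(-3) = 480*(4*(-3)) = 480*(-12) = -5760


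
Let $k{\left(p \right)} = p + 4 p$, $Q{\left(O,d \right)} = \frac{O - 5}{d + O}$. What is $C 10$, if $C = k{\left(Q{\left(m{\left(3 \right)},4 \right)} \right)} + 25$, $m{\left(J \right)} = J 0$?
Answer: $\frac{375}{2} \approx 187.5$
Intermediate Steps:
$m{\left(J \right)} = 0$
$Q{\left(O,d \right)} = \frac{-5 + O}{O + d}$
$k{\left(p \right)} = 5 p$
$C = \frac{75}{4}$ ($C = 5 \frac{-5 + 0}{0 + 4} + 25 = 5 \cdot \frac{1}{4} \left(-5\right) + 25 = 5 \left(- \frac{5}{4}\right) + 25 = - \frac{25}{4} + 25 = \frac{75}{4} \approx 18.75$)
$C 10 = \frac{75}{4} \cdot 10 = \frac{375}{2}$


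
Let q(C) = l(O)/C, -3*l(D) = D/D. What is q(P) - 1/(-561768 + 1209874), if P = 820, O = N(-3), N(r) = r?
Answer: -325283/797170380 ≈ -0.00040805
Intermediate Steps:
O = -3
l(D) = -⅓ (l(D) = -D/(3*D) = -⅓*1 = -⅓)
q(C) = -1/(3*C)
q(P) - 1/(-561768 + 1209874) = -⅓/820 - 1/(-561768 + 1209874) = -⅓*1/820 - 1/648106 = -1/2460 - 1*1/648106 = -1/2460 - 1/648106 = -325283/797170380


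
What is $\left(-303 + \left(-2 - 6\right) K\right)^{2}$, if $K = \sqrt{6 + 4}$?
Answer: $92449 + 4848 \sqrt{10} \approx 1.0778 \cdot 10^{5}$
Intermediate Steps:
$K = \sqrt{10} \approx 3.1623$
$\left(-303 + \left(-2 - 6\right) K\right)^{2} = \left(-303 + \left(-2 - 6\right) \sqrt{10}\right)^{2} = \left(-303 - 8 \sqrt{10}\right)^{2}$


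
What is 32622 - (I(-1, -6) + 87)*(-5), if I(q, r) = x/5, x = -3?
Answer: 33054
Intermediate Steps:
I(q, r) = -3/5
32622 - (I(-1, -6) + 87)*(-5) = 32622 - (-3/5 + 87)*(-5) = 32622 - 432*(-5)/5 = 32622 - 1*(-432) = 32622 + 432 = 33054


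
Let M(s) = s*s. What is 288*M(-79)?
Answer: 1797408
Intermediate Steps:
M(s) = s²
288*M(-79) = 288*(-79)² = 288*6241 = 1797408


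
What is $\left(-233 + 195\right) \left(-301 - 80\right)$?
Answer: $14478$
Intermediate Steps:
$\left(-233 + 195\right) \left(-301 - 80\right) = \left(-38\right) \left(-381\right) = 14478$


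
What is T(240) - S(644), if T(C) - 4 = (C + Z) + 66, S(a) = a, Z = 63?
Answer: -271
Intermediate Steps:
T(C) = 133 + C (T(C) = 4 + ((C + 63) + 66) = 4 + ((63 + C) + 66) = 4 + (129 + C) = 133 + C)
T(240) - S(644) = (133 + 240) - 1*644 = 373 - 644 = -271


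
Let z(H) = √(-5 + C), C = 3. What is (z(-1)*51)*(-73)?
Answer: -3723*I*√2 ≈ -5265.1*I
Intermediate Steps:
z(H) = I*√2 (z(H) = √(-5 + 3) = √(-2) = I*√2)
(z(-1)*51)*(-73) = ((I*√2)*51)*(-73) = (51*I*√2)*(-73) = -3723*I*√2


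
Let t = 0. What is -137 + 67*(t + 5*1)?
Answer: 198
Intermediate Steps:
-137 + 67*(t + 5*1) = -137 + 67*(0 + 5*1) = -137 + 67*(0 + 5) = -137 + 67*5 = -137 + 335 = 198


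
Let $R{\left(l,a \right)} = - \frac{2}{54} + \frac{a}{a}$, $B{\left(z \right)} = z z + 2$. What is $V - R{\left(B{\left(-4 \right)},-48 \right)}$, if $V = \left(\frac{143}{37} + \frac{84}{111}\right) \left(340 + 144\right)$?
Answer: $\frac{2233666}{999} \approx 2235.9$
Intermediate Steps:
$B{\left(z \right)} = 2 + z^{2}$ ($B{\left(z \right)} = z^{2} + 2 = 2 + z^{2}$)
$R{\left(l,a \right)} = \frac{26}{27}$ ($R{\left(l,a \right)} = \left(-2\right) \frac{1}{54} + 1 = - \frac{1}{27} + 1 = \frac{26}{27}$)
$V = \frac{82764}{37}$ ($V = \left(143 \cdot \frac{1}{37} + 84 \cdot \frac{1}{111}\right) 484 = \left(\frac{143}{37} + \frac{28}{37}\right) 484 = \frac{171}{37} \cdot 484 = \frac{82764}{37} \approx 2236.9$)
$V - R{\left(B{\left(-4 \right)},-48 \right)} = \frac{82764}{37} - \frac{26}{27} = \frac{2233666}{999}$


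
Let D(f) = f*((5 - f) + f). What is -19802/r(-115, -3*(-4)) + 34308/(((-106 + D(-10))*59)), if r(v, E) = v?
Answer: 14859349/88205 ≈ 168.46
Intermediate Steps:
D(f) = 5*f (D(f) = f*5 = 5*f)
-19802/r(-115, -3*(-4)) + 34308/(((-106 + D(-10))*59)) = -19802/(-115) + 34308/(((-106 + 5*(-10))*59)) = -19802*(-1/115) + 34308/(((-106 - 50)*59)) = 19802/115 + 34308/((-156*59)) = 19802/115 + 34308/(-9204) = 19802/115 + 34308*(-1/9204) = 19802/115 - 2859/767 = 14859349/88205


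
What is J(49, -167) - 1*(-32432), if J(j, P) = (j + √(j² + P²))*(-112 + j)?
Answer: 29345 - 63*√30290 ≈ 18380.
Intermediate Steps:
J(j, P) = (-112 + j)*(j + √(P² + j²)) (J(j, P) = (j + √(P² + j²))*(-112 + j) = (-112 + j)*(j + √(P² + j²)))
J(49, -167) - 1*(-32432) = (49² - 112*49 - 112*√((-167)² + 49²) + 49*√((-167)² + 49²)) - 1*(-32432) = (2401 - 5488 - 112*√(27889 + 2401) + 49*√(27889 + 2401)) + 32432 = (2401 - 5488 - 112*√30290 + 49*√30290) + 32432 = (-3087 - 63*√30290) + 32432 = 29345 - 63*√30290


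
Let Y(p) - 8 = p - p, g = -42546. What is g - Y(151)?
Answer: -42554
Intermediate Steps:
Y(p) = 8 (Y(p) = 8 + (p - p) = 8 + 0 = 8)
g - Y(151) = -42546 - 1*8 = -42546 - 8 = -42554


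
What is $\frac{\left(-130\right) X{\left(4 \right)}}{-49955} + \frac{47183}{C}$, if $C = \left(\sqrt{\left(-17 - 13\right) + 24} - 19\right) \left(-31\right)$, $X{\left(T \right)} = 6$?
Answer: $\frac{8958476519}{113667607} + \frac{47183 i \sqrt{6}}{11377} \approx 78.813 + 10.159 i$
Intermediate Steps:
$C = 589 - 31 i \sqrt{6}$ ($C = \left(\sqrt{-30 + 24} - 19\right) \left(-31\right) = \left(\sqrt{-6} - 19\right) \left(-31\right) = \left(i \sqrt{6} - 19\right) \left(-31\right) = \left(-19 + i \sqrt{6}\right) \left(-31\right) = 589 - 31 i \sqrt{6} \approx 589.0 - 75.934 i$)
$\frac{\left(-130\right) X{\left(4 \right)}}{-49955} + \frac{47183}{C} = \frac{\left(-130\right) 6}{-49955} + \frac{47183}{589 - 31 i \sqrt{6}} = \left(-780\right) \left(- \frac{1}{49955}\right) + \frac{47183}{589 - 31 i \sqrt{6}} = \frac{156}{9991} + \frac{47183}{589 - 31 i \sqrt{6}}$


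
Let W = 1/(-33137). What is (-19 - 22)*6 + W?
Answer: -8151703/33137 ≈ -246.00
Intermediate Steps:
W = -1/33137 ≈ -3.0178e-5
(-19 - 22)*6 + W = (-19 - 22)*6 - 1/33137 = -41*6 - 1/33137 = -246 - 1/33137 = -8151703/33137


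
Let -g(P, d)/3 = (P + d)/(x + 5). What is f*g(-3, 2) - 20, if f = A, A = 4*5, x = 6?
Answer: -160/11 ≈ -14.545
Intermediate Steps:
g(P, d) = -3*P/11 - 3*d/11 (g(P, d) = -3*(P + d)/(6 + 5) = -3*(P + d)/11 = -3*(P/11 + d/11) = -3*P/11 - 3*d/11)
A = 20
f = 20
f*g(-3, 2) - 20 = 20*(-3/11*(-3) - 3/11*2) - 20 = 20*(9/11 - 6/11) - 20 = 20*(3/11) - 20 = 60/11 - 20 = -160/11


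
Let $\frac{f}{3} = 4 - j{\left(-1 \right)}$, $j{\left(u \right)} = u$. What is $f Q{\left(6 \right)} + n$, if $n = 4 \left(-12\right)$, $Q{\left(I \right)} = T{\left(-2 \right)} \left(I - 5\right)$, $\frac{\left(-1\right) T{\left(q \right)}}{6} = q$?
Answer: $132$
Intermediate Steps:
$T{\left(q \right)} = - 6 q$
$Q{\left(I \right)} = -60 + 12 I$ ($Q{\left(I \right)} = \left(-6\right) \left(-2\right) \left(I - 5\right) = 12 \left(-5 + I\right) = -60 + 12 I$)
$n = -48$
$f = 15$ ($f = 3 \left(4 - -1\right) = 3 \left(4 + 1\right) = 3 \cdot 5 = 15$)
$f Q{\left(6 \right)} + n = 15 \left(-60 + 12 \cdot 6\right) - 48 = 15 \left(-60 + 72\right) - 48 = 15 \cdot 12 - 48 = 180 - 48 = 132$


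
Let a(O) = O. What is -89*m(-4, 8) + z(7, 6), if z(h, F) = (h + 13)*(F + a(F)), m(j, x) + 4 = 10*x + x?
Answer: -7236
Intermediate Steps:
m(j, x) = -4 + 11*x (m(j, x) = -4 + (10*x + x) = -4 + 11*x)
z(h, F) = 2*F*(13 + h) (z(h, F) = (h + 13)*(F + F) = (13 + h)*(2*F) = 2*F*(13 + h))
-89*m(-4, 8) + z(7, 6) = -89*(-4 + 11*8) + 2*6*(13 + 7) = -89*(-4 + 88) + 2*6*20 = -89*84 + 240 = -7476 + 240 = -7236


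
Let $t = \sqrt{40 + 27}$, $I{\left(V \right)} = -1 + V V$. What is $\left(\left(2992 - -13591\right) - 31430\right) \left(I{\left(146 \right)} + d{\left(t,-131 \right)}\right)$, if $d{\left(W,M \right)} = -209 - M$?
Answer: $-315305739$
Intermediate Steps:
$I{\left(V \right)} = -1 + V^{2}$
$t = \sqrt{67} \approx 8.1853$
$\left(\left(2992 - -13591\right) - 31430\right) \left(I{\left(146 \right)} + d{\left(t,-131 \right)}\right) = \left(\left(2992 - -13591\right) - 31430\right) \left(\left(-1 + 146^{2}\right) - 78\right) = \left(\left(2992 + 13591\right) - 31430\right) \left(\left(-1 + 21316\right) + \left(-209 + 131\right)\right) = \left(16583 - 31430\right) \left(21315 - 78\right) = \left(-14847\right) 21237 = -315305739$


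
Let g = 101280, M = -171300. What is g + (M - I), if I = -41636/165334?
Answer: -5788322522/82667 ≈ -70020.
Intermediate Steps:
I = -20818/82667 (I = -41636*1/165334 = -20818/82667 ≈ -0.25183)
g + (M - I) = 101280 + (-171300 - 1*(-20818/82667)) = 101280 + (-171300 + 20818/82667) = 101280 - 14160836282/82667 = -5788322522/82667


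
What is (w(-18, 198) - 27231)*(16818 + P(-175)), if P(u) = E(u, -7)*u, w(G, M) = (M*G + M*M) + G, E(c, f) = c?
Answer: 398094213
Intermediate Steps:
w(G, M) = G + M² + G*M (w(G, M) = (G*M + M²) + G = (M² + G*M) + G = G + M² + G*M)
P(u) = u² (P(u) = u*u = u²)
(w(-18, 198) - 27231)*(16818 + P(-175)) = ((-18 + 198² - 18*198) - 27231)*(16818 + (-175)²) = ((-18 + 39204 - 3564) - 27231)*(16818 + 30625) = (35622 - 27231)*47443 = 8391*47443 = 398094213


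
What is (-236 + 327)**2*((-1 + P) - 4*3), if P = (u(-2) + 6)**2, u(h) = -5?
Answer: -99372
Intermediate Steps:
P = 1 (P = (-5 + 6)**2 = 1**2 = 1)
(-236 + 327)**2*((-1 + P) - 4*3) = (-236 + 327)**2*((-1 + 1) - 4*3) = 91**2*(0 - 12) = 8281*(-12) = -99372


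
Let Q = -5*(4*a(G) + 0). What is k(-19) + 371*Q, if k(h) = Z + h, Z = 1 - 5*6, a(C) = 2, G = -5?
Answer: -14888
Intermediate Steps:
Z = -29 (Z = 1 - 30 = -29)
Q = -40 (Q = -5*(4*2 + 0) = -5*(8 + 0) = -5*8 = -40)
k(h) = -29 + h
k(-19) + 371*Q = (-29 - 19) + 371*(-40) = -48 - 14840 = -14888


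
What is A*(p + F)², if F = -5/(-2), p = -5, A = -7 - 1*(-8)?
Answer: 25/4 ≈ 6.2500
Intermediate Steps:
A = 1 (A = -7 + 8 = 1)
F = 5/2 (F = -5*(-½) = 5/2 ≈ 2.5000)
A*(p + F)² = 1*(-5 + 5/2)² = 1*(-5/2)² = 1*(25/4) = 25/4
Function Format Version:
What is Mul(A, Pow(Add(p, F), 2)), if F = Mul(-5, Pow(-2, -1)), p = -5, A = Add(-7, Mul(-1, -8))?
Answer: Rational(25, 4) ≈ 6.2500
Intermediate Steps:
A = 1 (A = Add(-7, 8) = 1)
F = Rational(5, 2) (F = Mul(-5, Rational(-1, 2)) = Rational(5, 2) ≈ 2.5000)
Mul(A, Pow(Add(p, F), 2)) = Mul(1, Pow(Add(-5, Rational(5, 2)), 2)) = Mul(1, Pow(Rational(-5, 2), 2)) = Mul(1, Rational(25, 4)) = Rational(25, 4)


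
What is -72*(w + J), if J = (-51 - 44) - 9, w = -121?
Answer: 16200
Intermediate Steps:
J = -104 (J = -95 - 9 = -104)
-72*(w + J) = -72*(-121 - 104) = -72*(-225) = 16200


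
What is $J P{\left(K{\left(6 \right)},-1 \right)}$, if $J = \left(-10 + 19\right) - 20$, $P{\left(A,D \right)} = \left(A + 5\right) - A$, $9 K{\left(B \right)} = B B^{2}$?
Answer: $-55$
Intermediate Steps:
$K{\left(B \right)} = \frac{B^{3}}{9}$ ($K{\left(B \right)} = \frac{B B^{2}}{9} = \frac{B^{3}}{9}$)
$P{\left(A,D \right)} = 5$ ($P{\left(A,D \right)} = \left(5 + A\right) - A = 5$)
$J = -11$ ($J = 9 - 20 = -11$)
$J P{\left(K{\left(6 \right)},-1 \right)} = \left(-11\right) 5 = -55$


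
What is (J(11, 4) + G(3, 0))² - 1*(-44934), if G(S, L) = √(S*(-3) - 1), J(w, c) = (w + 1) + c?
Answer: 45180 + 32*I*√10 ≈ 45180.0 + 101.19*I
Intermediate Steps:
J(w, c) = 1 + c + w (J(w, c) = (1 + w) + c = 1 + c + w)
G(S, L) = √(-1 - 3*S) (G(S, L) = √(-3*S - 1) = √(-1 - 3*S))
(J(11, 4) + G(3, 0))² - 1*(-44934) = ((1 + 4 + 11) + √(-1 - 3*3))² - 1*(-44934) = (16 + √(-1 - 9))² + 44934 = (16 + √(-10))² + 44934 = (16 + I*√10)² + 44934 = 44934 + (16 + I*√10)²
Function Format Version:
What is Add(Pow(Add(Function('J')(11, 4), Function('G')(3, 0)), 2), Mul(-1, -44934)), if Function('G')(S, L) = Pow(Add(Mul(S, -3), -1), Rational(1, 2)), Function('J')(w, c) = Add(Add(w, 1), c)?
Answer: Add(45180, Mul(32, I, Pow(10, Rational(1, 2)))) ≈ Add(45180., Mul(101.19, I))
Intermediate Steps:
Function('J')(w, c) = Add(1, c, w) (Function('J')(w, c) = Add(Add(1, w), c) = Add(1, c, w))
Function('G')(S, L) = Pow(Add(-1, Mul(-3, S)), Rational(1, 2)) (Function('G')(S, L) = Pow(Add(Mul(-3, S), -1), Rational(1, 2)) = Pow(Add(-1, Mul(-3, S)), Rational(1, 2)))
Add(Pow(Add(Function('J')(11, 4), Function('G')(3, 0)), 2), Mul(-1, -44934)) = Add(Pow(Add(Add(1, 4, 11), Pow(Add(-1, Mul(-3, 3)), Rational(1, 2))), 2), Mul(-1, -44934)) = Add(Pow(Add(16, Pow(Add(-1, -9), Rational(1, 2))), 2), 44934) = Add(Pow(Add(16, Pow(-10, Rational(1, 2))), 2), 44934) = Add(Pow(Add(16, Mul(I, Pow(10, Rational(1, 2)))), 2), 44934) = Add(44934, Pow(Add(16, Mul(I, Pow(10, Rational(1, 2)))), 2))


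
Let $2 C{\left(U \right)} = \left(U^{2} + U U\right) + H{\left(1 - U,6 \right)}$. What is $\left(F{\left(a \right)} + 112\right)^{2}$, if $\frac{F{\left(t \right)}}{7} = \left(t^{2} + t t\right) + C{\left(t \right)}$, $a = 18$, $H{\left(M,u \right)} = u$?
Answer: $48121969$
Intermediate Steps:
$C{\left(U \right)} = 3 + U^{2}$ ($C{\left(U \right)} = \frac{\left(U^{2} + U U\right) + 6}{2} = \frac{\left(U^{2} + U^{2}\right) + 6}{2} = \frac{2 U^{2} + 6}{2} = \frac{6 + 2 U^{2}}{2} = 3 + U^{2}$)
$F{\left(t \right)} = 21 + 21 t^{2}$ ($F{\left(t \right)} = 7 \left(\left(t^{2} + t t\right) + \left(3 + t^{2}\right)\right) = 7 \left(\left(t^{2} + t^{2}\right) + \left(3 + t^{2}\right)\right) = 7 \left(2 t^{2} + \left(3 + t^{2}\right)\right) = 7 \left(3 + 3 t^{2}\right) = 21 + 21 t^{2}$)
$\left(F{\left(a \right)} + 112\right)^{2} = \left(\left(21 + 21 \cdot 18^{2}\right) + 112\right)^{2} = \left(\left(21 + 21 \cdot 324\right) + 112\right)^{2} = \left(\left(21 + 6804\right) + 112\right)^{2} = \left(6825 + 112\right)^{2} = 6937^{2} = 48121969$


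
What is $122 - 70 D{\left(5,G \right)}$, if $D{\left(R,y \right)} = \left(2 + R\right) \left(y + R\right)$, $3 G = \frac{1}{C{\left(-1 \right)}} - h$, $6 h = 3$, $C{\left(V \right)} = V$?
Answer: $-2083$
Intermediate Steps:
$h = \frac{1}{2}$ ($h = \frac{1}{6} \cdot 3 = \frac{1}{2} \approx 0.5$)
$G = - \frac{1}{2}$ ($G = \frac{\frac{1}{-1} - \frac{1}{2}}{3} = \frac{-1 - \frac{1}{2}}{3} = \frac{1}{3} \left(- \frac{3}{2}\right) = - \frac{1}{2} \approx -0.5$)
$D{\left(R,y \right)} = \left(2 + R\right) \left(R + y\right)$
$122 - 70 D{\left(5,G \right)} = 122 - 70 \left(5^{2} + 2 \cdot 5 + 2 \left(- \frac{1}{2}\right) + 5 \left(- \frac{1}{2}\right)\right) = 122 - 70 \left(25 + 10 - 1 - \frac{5}{2}\right) = 122 - 2205 = -2083$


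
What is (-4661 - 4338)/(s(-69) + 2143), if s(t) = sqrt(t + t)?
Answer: -19284857/4592587 + 8999*I*sqrt(138)/4592587 ≈ -4.1991 + 0.023018*I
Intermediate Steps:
s(t) = sqrt(2)*sqrt(t) (s(t) = sqrt(2*t) = sqrt(2)*sqrt(t))
(-4661 - 4338)/(s(-69) + 2143) = (-4661 - 4338)/(sqrt(2)*sqrt(-69) + 2143) = -8999/(sqrt(2)*(I*sqrt(69)) + 2143) = -8999/(I*sqrt(138) + 2143) = -8999/(2143 + I*sqrt(138))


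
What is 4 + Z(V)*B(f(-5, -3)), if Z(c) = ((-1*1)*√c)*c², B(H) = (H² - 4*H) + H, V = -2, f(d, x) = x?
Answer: 4 - 72*I*√2 ≈ 4.0 - 101.82*I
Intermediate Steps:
B(H) = H² - 3*H
Z(c) = -c^(5/2) (Z(c) = (-√c)*c² = -c^(5/2))
4 + Z(V)*B(f(-5, -3)) = 4 + (-(-2)^(5/2))*(-3*(-3 - 3)) = 4 + (-4*I*√2)*(-3*(-6)) = 4 - 4*I*√2*18 = 4 - 72*I*√2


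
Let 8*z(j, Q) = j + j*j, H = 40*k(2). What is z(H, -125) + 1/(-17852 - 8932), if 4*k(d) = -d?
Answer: 1272239/26784 ≈ 47.500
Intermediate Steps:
k(d) = -d/4 (k(d) = (-d)/4 = -d/4)
H = -20 (H = 40*(-¼*2) = 40*(-½) = -20)
z(j, Q) = j/8 + j²/8 (z(j, Q) = (j + j*j)/8 = (j + j²)/8 = j/8 + j²/8)
z(H, -125) + 1/(-17852 - 8932) = (⅛)*(-20)*(1 - 20) + 1/(-17852 - 8932) = (⅛)*(-20)*(-19) + 1/(-26784) = 95/2 - 1/26784 = 1272239/26784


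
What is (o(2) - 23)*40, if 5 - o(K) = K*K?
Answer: -880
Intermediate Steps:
o(K) = 5 - K² (o(K) = 5 - K*K = 5 - K²)
(o(2) - 23)*40 = ((5 - 1*2²) - 23)*40 = ((5 - 1*4) - 23)*40 = ((5 - 4) - 23)*40 = (1 - 23)*40 = -22*40 = -880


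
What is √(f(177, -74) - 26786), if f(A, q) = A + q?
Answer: I*√26683 ≈ 163.35*I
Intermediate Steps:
√(f(177, -74) - 26786) = √((177 - 74) - 26786) = √(103 - 26786) = √(-26683) = I*√26683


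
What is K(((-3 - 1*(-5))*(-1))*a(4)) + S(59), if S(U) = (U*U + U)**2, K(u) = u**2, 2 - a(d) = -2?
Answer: 12531664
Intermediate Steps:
a(d) = 4 (a(d) = 2 - 1*(-2) = 2 + 2 = 4)
S(U) = (U + U**2)**2 (S(U) = (U**2 + U)**2 = (U + U**2)**2)
K(((-3 - 1*(-5))*(-1))*a(4)) + S(59) = (((-3 - 1*(-5))*(-1))*4)**2 + 59**2*(1 + 59)**2 = (((-3 + 5)*(-1))*4)**2 + 3481*60**2 = ((2*(-1))*4)**2 + 3481*3600 = (-2*4)**2 + 12531600 = (-8)**2 + 12531600 = 64 + 12531600 = 12531664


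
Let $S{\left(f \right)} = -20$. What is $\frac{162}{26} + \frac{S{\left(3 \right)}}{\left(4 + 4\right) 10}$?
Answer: $\frac{311}{52} \approx 5.9808$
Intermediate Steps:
$\frac{162}{26} + \frac{S{\left(3 \right)}}{\left(4 + 4\right) 10} = \frac{162}{26} - \frac{20}{\left(4 + 4\right) 10} = 162 \cdot \frac{1}{26} - \frac{20}{8 \cdot 10} = \frac{81}{13} - \frac{20}{80} = \frac{81}{13} - \frac{1}{4} = \frac{311}{52}$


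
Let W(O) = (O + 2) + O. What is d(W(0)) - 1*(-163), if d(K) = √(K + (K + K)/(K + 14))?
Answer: 329/2 ≈ 164.50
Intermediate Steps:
W(O) = 2 + 2*O (W(O) = (2 + O) + O = 2 + 2*O)
d(K) = √(K + 2*K/(14 + K)) (d(K) = √(K + (2*K)/(14 + K)) = √(K + 2*K/(14 + K)))
d(W(0)) - 1*(-163) = √((2 + 2*0)*(16 + (2 + 2*0))/(14 + (2 + 2*0))) - 1*(-163) = √((2 + 0)*(16 + (2 + 0))/(14 + (2 + 0))) + 163 = √(2*(16 + 2)/(14 + 2)) + 163 = √(2*18/16) + 163 = √(2*(1/16)*18) + 163 = √(9/4) + 163 = 3/2 + 163 = 329/2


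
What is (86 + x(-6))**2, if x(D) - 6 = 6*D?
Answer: 3136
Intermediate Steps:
x(D) = 6 + 6*D
(86 + x(-6))**2 = (86 + (6 + 6*(-6)))**2 = (86 + (6 - 36))**2 = (86 - 30)**2 = 56**2 = 3136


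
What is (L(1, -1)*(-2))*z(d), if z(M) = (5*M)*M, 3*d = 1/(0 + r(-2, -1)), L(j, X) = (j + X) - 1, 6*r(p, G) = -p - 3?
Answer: 40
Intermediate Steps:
r(p, G) = -1/2 - p/6 (r(p, G) = (-p - 3)/6 = (-3 - p)/6 = -1/2 - p/6)
L(j, X) = -1 + X + j (L(j, X) = (X + j) - 1 = -1 + X + j)
d = -2 (d = 1/(3*(0 + (-1/2 - 1/6*(-2)))) = 1/(3*(0 + (-1/2 + 1/3))) = 1/(3*(0 - 1/6)) = 1/(3*(-1/6)) = (1/3)*(-6) = -2)
z(M) = 5*M**2
(L(1, -1)*(-2))*z(d) = ((-1 - 1 + 1)*(-2))*(5*(-2)**2) = (-1*(-2))*(5*4) = 2*20 = 40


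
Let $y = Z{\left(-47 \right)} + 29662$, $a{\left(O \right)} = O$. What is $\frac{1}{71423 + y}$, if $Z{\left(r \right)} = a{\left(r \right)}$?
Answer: $\frac{1}{101038} \approx 9.8973 \cdot 10^{-6}$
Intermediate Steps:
$Z{\left(r \right)} = r$
$y = 29615$ ($y = -47 + 29662 = 29615$)
$\frac{1}{71423 + y} = \frac{1}{71423 + 29615} = \frac{1}{101038}$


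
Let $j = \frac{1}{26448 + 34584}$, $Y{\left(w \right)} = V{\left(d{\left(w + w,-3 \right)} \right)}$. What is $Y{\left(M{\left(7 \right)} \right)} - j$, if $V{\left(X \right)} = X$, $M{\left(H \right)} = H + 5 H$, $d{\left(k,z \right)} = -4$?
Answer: $- \frac{244129}{61032} \approx -4.0$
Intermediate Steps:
$M{\left(H \right)} = 6 H$
$Y{\left(w \right)} = -4$
$j = \frac{1}{61032} \approx 1.6385 \cdot 10^{-5}$
$Y{\left(M{\left(7 \right)} \right)} - j = -4 - \frac{1}{61032} = - \frac{244129}{61032}$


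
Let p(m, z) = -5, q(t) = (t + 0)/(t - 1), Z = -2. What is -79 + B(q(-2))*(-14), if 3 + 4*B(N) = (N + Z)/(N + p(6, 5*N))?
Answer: -1809/26 ≈ -69.577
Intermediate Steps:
q(t) = t/(-1 + t)
B(N) = -¾ + (-2 + N)/(4*(-5 + N)) (B(N) = -¾ + ((N - 2)/(N - 5))/4 = -¾ + ((-2 + N)/(-5 + N))/4 = -¾ + (-2 + N)/(4*(-5 + N)))
-79 + B(q(-2))*(-14) = -79 + ((13 - (-4)/(-1 - 2))/(4*(-5 - 2/(-1 - 2))))*(-14) = -79 + ((13 - (-4)/(-3))/(4*(-5 - 2/(-3))))*(-14) = -79 + ((13 - (-4)*(-1)/3)/(4*(-5 - 2*(-⅓))))*(-14) = -79 + ((13 - 2*⅔)/(4*(-5 + ⅔)))*(-14) = -79 + ((13 - 4/3)/(4*(-13/3)))*(-14) = -79 + ((¼)*(-3/13)*(35/3))*(-14) = -79 - 35/52*(-14) = -79 + 245/26 = -1809/26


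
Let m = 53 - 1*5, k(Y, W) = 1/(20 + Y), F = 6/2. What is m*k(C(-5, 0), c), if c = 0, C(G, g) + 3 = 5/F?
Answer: 18/7 ≈ 2.5714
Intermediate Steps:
F = 3 (F = 6*(½) = 3)
C(G, g) = -4/3 (C(G, g) = -3 + 5/3 = -4/3)
m = 48 (m = 53 - 5 = 48)
m*k(C(-5, 0), c) = 48/(20 - 4/3) = 48/(56/3) = 48*(3/56) = 18/7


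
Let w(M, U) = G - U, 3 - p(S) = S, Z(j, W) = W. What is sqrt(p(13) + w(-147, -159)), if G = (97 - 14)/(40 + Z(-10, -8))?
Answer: 21*sqrt(22)/8 ≈ 12.312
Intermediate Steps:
p(S) = 3 - S
G = 83/32 (G = (97 - 14)/(40 - 8) = 83/32 ≈ 2.5938)
w(M, U) = 83/32 - U
sqrt(p(13) + w(-147, -159)) = sqrt((3 - 1*13) + (83/32 - 1*(-159))) = sqrt((3 - 13) + (83/32 + 159)) = sqrt(-10 + 5171/32) = sqrt(4851/32) = 21*sqrt(22)/8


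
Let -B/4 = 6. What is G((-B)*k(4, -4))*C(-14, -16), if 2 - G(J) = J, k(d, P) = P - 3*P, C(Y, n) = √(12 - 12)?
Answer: 0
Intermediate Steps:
B = -24 (B = -4*6 = -24)
C(Y, n) = 0 (C(Y, n) = √0 = 0)
k(d, P) = -2*P
G(J) = 2 - J
G((-B)*k(4, -4))*C(-14, -16) = (2 - (-1*(-24))*(-2*(-4)))*0 = (2 - 24*8)*0 = (2 - 1*192)*0 = (2 - 192)*0 = -190*0 = 0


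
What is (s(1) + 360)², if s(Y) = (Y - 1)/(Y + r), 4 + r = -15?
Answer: 129600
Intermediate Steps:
r = -19 (r = -4 - 15 = -19)
s(Y) = (-1 + Y)/(-19 + Y) (s(Y) = (Y - 1)/(Y - 19) = (-1 + Y)/(-19 + Y))
(s(1) + 360)² = ((-1 + 1)/(-19 + 1) + 360)² = (0/(-18) + 360)² = (-1/18*0 + 360)² = (0 + 360)² = 360² = 129600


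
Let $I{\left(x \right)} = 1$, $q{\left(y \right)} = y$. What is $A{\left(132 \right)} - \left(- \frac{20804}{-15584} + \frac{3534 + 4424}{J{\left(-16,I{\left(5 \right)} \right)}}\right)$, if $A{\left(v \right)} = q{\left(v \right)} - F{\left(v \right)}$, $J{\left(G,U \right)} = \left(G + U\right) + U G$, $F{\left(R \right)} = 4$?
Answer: $\frac{46302465}{120776} \approx 383.37$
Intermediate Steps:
$J{\left(G,U \right)} = G + U + G U$ ($J{\left(G,U \right)} = \left(G + U\right) + G U = G + U + G U$)
$A{\left(v \right)} = -4 + v$ ($A{\left(v \right)} = v - 4 = -4 + v$)
$A{\left(132 \right)} - \left(- \frac{20804}{-15584} + \frac{3534 + 4424}{J{\left(-16,I{\left(5 \right)} \right)}}\right) = \left(-4 + 132\right) - \left(- \frac{20804}{-15584} + \frac{3534 + 4424}{-16 + 1 - 16}\right) = 128 - \left(\left(-20804\right) \left(- \frac{1}{15584}\right) + \frac{7958}{-16 + 1 - 16}\right) = 128 - \left(\frac{5201}{3896} + \frac{7958}{-31}\right) = 128 - \left(\frac{5201}{3896} + 7958 \left(- \frac{1}{31}\right)\right) = 128 - \left(\frac{5201}{3896} - \frac{7958}{31}\right) = 128 - - \frac{30843137}{120776} = 128 + \frac{30843137}{120776} = \frac{46302465}{120776}$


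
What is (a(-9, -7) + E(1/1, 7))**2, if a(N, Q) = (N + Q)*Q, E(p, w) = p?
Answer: 12769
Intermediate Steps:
a(N, Q) = Q*(N + Q)
(a(-9, -7) + E(1/1, 7))**2 = (-7*(-9 - 7) + 1/1)**2 = (-7*(-16) + 1)**2 = (112 + 1)**2 = 113**2 = 12769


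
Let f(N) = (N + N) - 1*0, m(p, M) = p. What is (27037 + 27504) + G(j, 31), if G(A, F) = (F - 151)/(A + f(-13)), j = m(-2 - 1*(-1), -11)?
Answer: 490909/9 ≈ 54545.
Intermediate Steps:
f(N) = 2*N (f(N) = 2*N + 0 = 2*N)
j = -1 (j = -2 - 1*(-1) = -2 + 1 = -1)
G(A, F) = (-151 + F)/(-26 + A) (G(A, F) = (F - 151)/(A + 2*(-13)) = (-151 + F)/(A - 26) = (-151 + F)/(-26 + A))
(27037 + 27504) + G(j, 31) = (27037 + 27504) + (-151 + 31)/(-26 - 1) = 54541 - 120/(-27) = 54541 - 1/27*(-120) = 54541 + 40/9 = 490909/9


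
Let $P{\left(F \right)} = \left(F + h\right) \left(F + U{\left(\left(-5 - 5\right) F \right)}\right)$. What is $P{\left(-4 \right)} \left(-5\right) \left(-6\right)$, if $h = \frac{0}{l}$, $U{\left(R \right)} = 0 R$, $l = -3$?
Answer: $480$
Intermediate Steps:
$U{\left(R \right)} = 0$
$h = 0$ ($h = \frac{0}{-3} = 0 \left(- \frac{1}{3}\right) = 0$)
$P{\left(F \right)} = F^{2}$ ($P{\left(F \right)} = \left(F + 0\right) \left(F + 0\right) = F F = F^{2}$)
$P{\left(-4 \right)} \left(-5\right) \left(-6\right) = \left(-4\right)^{2} \left(-5\right) \left(-6\right) = 16 \left(-5\right) \left(-6\right) = \left(-80\right) \left(-6\right) = 480$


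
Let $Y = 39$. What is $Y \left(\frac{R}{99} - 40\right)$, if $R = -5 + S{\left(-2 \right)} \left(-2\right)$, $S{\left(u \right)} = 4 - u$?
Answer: $- \frac{51701}{33} \approx -1566.7$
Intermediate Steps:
$R = -17$ ($R = -5 + \left(4 - -2\right) \left(-2\right) = -5 + \left(4 + 2\right) \left(-2\right) = -5 + 6 \left(-2\right) = -5 - 12 = -17$)
$Y \left(\frac{R}{99} - 40\right) = 39 \left(- \frac{17}{99} - 40\right) = 39 \left(- \frac{3977}{99}\right) = - \frac{51701}{33}$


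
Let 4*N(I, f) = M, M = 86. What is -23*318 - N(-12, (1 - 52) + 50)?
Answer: -14671/2 ≈ -7335.5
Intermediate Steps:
N(I, f) = 43/2 (N(I, f) = (¼)*86 = 43/2)
-23*318 - N(-12, (1 - 52) + 50) = -23*318 - 1*43/2 = -7314 - 43/2 = -14671/2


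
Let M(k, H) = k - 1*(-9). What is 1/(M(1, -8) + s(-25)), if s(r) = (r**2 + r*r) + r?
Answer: 1/1235 ≈ 0.00080972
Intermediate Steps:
M(k, H) = 9 + k (M(k, H) = k + 9 = 9 + k)
s(r) = r + 2*r**2 (s(r) = (r**2 + r**2) + r = 2*r**2 + r = r + 2*r**2)
1/(M(1, -8) + s(-25)) = 1/((9 + 1) - 25*(1 + 2*(-25))) = 1/(10 - 25*(1 - 50)) = 1/(10 - 25*(-49)) = 1/(10 + 1225) = 1/1235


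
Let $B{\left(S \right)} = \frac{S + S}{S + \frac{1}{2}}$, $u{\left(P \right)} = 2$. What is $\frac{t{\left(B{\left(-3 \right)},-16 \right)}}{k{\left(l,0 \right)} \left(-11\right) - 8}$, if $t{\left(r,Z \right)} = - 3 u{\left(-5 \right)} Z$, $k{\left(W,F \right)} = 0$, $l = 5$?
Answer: $-12$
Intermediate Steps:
$B{\left(S \right)} = \frac{2 S}{\frac{1}{2} + S}$ ($B{\left(S \right)} = \frac{2 S}{S + \frac{1}{2}} = \frac{2 S}{\frac{1}{2} + S}$)
$t{\left(r,Z \right)} = - 6 Z$ ($t{\left(r,Z \right)} = - 3 \cdot 2 Z = - 6 Z$)
$\frac{t{\left(B{\left(-3 \right)},-16 \right)}}{k{\left(l,0 \right)} \left(-11\right) - 8} = \frac{\left(-6\right) \left(-16\right)}{0 \left(-11\right) - 8} = \frac{96}{0 - 8} = \frac{96}{-8} = 96 \left(- \frac{1}{8}\right) = -12$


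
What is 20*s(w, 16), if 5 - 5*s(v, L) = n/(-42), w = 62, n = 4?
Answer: 428/21 ≈ 20.381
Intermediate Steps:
s(v, L) = 107/105 (s(v, L) = 1 - 4/(5*(-42)) = 1 - 4*(-1)/(5*42) = 1 - ⅕*(-2/21) = 1 + 2/105 = 107/105)
20*s(w, 16) = 20*(107/105) = 428/21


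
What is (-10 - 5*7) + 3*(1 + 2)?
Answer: -36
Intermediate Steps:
(-10 - 5*7) + 3*(1 + 2) = (-10 - 35) + 3*3 = -45 + 9 = -36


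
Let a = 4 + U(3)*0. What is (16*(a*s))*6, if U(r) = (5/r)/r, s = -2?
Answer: -768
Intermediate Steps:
U(r) = 5/r²
a = 4 (a = 4 + (5/3²)*0 = 4 + (5*(⅑))*0 = 4 + (5/9)*0 = 4 + 0 = 4)
(16*(a*s))*6 = (16*(4*(-2)))*6 = (16*(-8))*6 = -128*6 = -768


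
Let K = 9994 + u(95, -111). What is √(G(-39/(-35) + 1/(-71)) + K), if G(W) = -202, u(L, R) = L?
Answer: √9887 ≈ 99.433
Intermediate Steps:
K = 10089 (K = 9994 + 95 = 10089)
√(G(-39/(-35) + 1/(-71)) + K) = √(-202 + 10089) = √9887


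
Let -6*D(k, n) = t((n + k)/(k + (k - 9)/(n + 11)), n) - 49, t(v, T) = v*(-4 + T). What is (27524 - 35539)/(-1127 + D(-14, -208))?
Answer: 131526150/9088447 ≈ 14.472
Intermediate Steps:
D(k, n) = 49/6 - (-4 + n)*(k + n)/(6*(k + (-9 + k)/(11 + n))) (D(k, n) = -(((n + k)/(k + (k - 9)/(n + 11)))*(-4 + n) - 49)/6 = -(((k + n)/(k + (-9 + k)/(11 + n)))*(-4 + n) - 49)/6 = -((-4 + n)*(k + n)/(k + (-9 + k)/(11 + n)) - 49)/6 = -(-49 + (-4 + n)*(k + n)/(k + (-9 + k)/(11 + n)))/6 = 49/6 - (-4 + n)*(k + n)/(6*(k + (-9 + k)/(11 + n))))
(27524 - 35539)/(-1127 + D(-14, -208)) = (27524 - 35539)/(-1127 + (-441 + 49*(-14) + 49*(-14)*(11 - 208) - (-4 - 208)*(11 - 208)*(-14 - 208))/(6*(-9 - 14 - 14*(11 - 208)))) = -8015/(-1127 + (-441 - 686 + 49*(-14)*(-197) - 1*(-212)*(-197)*(-222))/(6*(-9 - 14 - 14*(-197)))) = -8015/(-1127 + (-441 - 686 + 135142 + 9271608)/(6*(-9 - 14 + 2758))) = -8015/(-1127 + (⅙)*9405623/2735) = -8015/(-1127 + (⅙)*(1/2735)*9405623) = -8015/(-1127 + 9405623/16410) = -8015/(-9088447/16410) = -8015*(-16410/9088447) = 131526150/9088447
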